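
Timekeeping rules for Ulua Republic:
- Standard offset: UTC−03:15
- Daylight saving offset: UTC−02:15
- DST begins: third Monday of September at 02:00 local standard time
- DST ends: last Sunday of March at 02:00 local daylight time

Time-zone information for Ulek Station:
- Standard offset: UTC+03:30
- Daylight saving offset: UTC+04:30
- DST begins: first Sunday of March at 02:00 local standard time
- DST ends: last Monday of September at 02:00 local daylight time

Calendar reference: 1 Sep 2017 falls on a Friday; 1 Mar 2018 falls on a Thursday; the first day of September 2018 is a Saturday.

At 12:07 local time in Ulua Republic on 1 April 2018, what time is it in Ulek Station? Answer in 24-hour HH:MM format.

19:52

1 September 2017 is a Friday, so the first Monday is September 4 and the third is September 18.
1 March 2018 is a Thursday, so Sundays fall on 4, 11, 18, 25; the last is March 25.
Daylight saving runs 18 September 2017 – 25 March 2018; 1 April 2018 is outside that window, so Ulua Republic is on standard time at UTC−03:15.
12:07 Ulua Republic + 3h15m = 15:22 UTC.
1 March 2018 is a Thursday, so the first Sunday is March 4.
1 September 2018 is a Saturday, so Mondays fall on 3, 10, 17, 24; the last is September 24.
At the standard offset (UTC+03:30), 15:22 UTC + 3h30m = 18:52 Ulek Station standard time.
The standard-time date in Ulek Station, 1 April 2018, lies within the daylight-saving period (4 March – 24 September), so Ulek Station is on daylight time, UTC+04:30.
15:22 UTC + 4h30m = 19:52 Ulek Station.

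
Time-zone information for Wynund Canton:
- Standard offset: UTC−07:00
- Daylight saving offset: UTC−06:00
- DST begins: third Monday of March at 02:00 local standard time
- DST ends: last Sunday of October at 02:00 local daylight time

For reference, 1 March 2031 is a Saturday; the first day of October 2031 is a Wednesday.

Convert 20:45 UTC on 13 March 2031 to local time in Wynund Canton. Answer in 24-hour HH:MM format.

13:45

1 March 2031 is a Saturday, so the first Monday is March 3 and the third is March 17.
1 October 2031 is a Wednesday, so Sundays fall on 5, 12, 19, 26; the last is October 26.
At the standard offset (UTC−07:00), 20:45 UTC − 7h = 13:45 Wynund Canton standard time.
Daylight saving runs 17 March – 26 October; the standard-time date in Wynund Canton, 13 March 2031, is outside that window, so Wynund Canton is on standard time at UTC−07:00.
20:45 UTC − 7h = 13:45 local.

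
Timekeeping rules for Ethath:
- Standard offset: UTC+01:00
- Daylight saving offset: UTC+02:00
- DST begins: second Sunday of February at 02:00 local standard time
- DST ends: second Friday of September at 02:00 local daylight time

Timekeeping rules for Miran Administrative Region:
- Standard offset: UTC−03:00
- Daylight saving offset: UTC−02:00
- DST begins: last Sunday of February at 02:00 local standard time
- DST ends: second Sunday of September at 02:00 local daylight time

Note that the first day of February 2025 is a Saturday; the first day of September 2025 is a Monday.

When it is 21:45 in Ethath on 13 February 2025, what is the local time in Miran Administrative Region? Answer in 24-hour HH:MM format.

16:45

1 February 2025 is a Saturday, so the first Sunday is February 2 and the second is February 9.
1 September 2025 is a Monday, so the first Friday is September 5 and the second is September 12.
13 February 2025 lies within the daylight-saving period (9 February – 12 September), so Ethath is on daylight time, UTC+02:00.
21:45 Ethath − 2h = 19:45 UTC.
1 February 2025 is a Saturday, so Sundays fall on 2, 9, 16, 23; the last is February 23.
1 September 2025 is a Monday, so the first Sunday is September 7 and the second is September 14.
At the standard offset (UTC−03:00), 19:45 UTC − 3h = 16:45 Miran Administrative Region standard time.
The standard-time date in Miran Administrative Region, 13 February 2025, is outside the daylight-saving period (23 February – 14 September), so Miran Administrative Region is on standard time, UTC−03:00.
19:45 UTC − 3h = 16:45 Miran Administrative Region.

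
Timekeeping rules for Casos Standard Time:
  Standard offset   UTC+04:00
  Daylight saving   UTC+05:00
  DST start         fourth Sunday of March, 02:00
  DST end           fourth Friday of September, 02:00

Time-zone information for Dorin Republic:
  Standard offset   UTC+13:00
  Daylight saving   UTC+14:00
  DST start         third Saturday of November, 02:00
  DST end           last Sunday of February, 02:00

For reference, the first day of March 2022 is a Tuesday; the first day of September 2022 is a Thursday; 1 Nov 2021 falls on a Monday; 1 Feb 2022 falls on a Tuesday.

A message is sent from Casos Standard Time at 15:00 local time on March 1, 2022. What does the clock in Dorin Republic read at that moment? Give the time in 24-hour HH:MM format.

00:00

1 March 2022 is a Tuesday, so the first Sunday is March 6 and the fourth is March 27.
1 September 2022 is a Thursday, so the first Friday is September 2 and the fourth is September 23.
March 1, 2022 does not fall between 27 March and 23 September, so daylight saving is not in effect and Casos Standard Time is at UTC+04:00.
15:00 Casos Standard Time − 4h = 11:00 UTC.
1 November 2021 is a Monday, so the first Saturday is November 6 and the third is November 20.
1 February 2022 is a Tuesday, so Sundays fall on 6, 13, 20, 27; the last is February 27.
At the standard offset (UTC+13:00), 11:00 UTC + 13h = 00:00 Dorin Republic standard time (rolling into the next day, 2 March 2022).
The standard-time date in Dorin Republic, March 2, 2022, is outside the daylight-saving period (20 November 2021 – 27 February 2022), so Dorin Republic is on standard time, UTC+13:00.
11:00 UTC + 13h = 00:00 Dorin Republic (rolling into the next day, 2 March 2022).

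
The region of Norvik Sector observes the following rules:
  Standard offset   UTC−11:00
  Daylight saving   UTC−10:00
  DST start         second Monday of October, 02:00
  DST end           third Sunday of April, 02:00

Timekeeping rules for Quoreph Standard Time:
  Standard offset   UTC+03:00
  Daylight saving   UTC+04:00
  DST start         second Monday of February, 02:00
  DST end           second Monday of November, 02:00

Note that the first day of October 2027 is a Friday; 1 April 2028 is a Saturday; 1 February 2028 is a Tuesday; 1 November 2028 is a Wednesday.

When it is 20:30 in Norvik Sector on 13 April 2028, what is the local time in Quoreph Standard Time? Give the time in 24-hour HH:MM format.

1 October 2027 is a Friday, so the first Monday is October 4 and the second is October 11.
1 April 2028 is a Saturday, so the first Sunday is April 2 and the third is April 16.
13 April 2028 lies within the daylight-saving period (11 October 2027 – 16 April 2028), so Norvik Sector is on daylight time, UTC−10:00.
20:30 Norvik Sector + 10h = 06:30 UTC (rolling into the next day, 14 April 2028).
1 February 2028 is a Tuesday, so the first Monday is February 7 and the second is February 14.
1 November 2028 is a Wednesday, so the first Monday is November 6 and the second is November 13.
At the standard offset (UTC+03:00), 06:30 UTC + 3h = 09:30 Quoreph Standard Time standard time.
The standard-time date in Quoreph Standard Time, 14 April 2028, falls between 14 February and 13 November, so daylight saving is in effect and Quoreph Standard Time is at UTC+04:00.
06:30 UTC + 4h = 10:30 Quoreph Standard Time.

10:30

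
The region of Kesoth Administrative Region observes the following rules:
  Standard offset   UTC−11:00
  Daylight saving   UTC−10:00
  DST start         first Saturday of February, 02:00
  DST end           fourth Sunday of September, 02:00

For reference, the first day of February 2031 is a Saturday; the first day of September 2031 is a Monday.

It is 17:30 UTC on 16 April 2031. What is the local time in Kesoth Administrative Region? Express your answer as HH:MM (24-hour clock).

07:30

1 February 2031 is a Saturday, so the first Saturday is February 1.
1 September 2031 is a Monday, so the first Sunday is September 7 and the fourth is September 28.
At the standard offset (UTC−11:00), 17:30 UTC − 11h = 06:30 Kesoth Administrative Region standard time.
The standard-time date in Kesoth Administrative Region, 16 April 2031, lies within the daylight-saving period (1 February – 28 September), so Kesoth Administrative Region is on daylight time, UTC−10:00.
17:30 UTC − 10h = 07:30 local.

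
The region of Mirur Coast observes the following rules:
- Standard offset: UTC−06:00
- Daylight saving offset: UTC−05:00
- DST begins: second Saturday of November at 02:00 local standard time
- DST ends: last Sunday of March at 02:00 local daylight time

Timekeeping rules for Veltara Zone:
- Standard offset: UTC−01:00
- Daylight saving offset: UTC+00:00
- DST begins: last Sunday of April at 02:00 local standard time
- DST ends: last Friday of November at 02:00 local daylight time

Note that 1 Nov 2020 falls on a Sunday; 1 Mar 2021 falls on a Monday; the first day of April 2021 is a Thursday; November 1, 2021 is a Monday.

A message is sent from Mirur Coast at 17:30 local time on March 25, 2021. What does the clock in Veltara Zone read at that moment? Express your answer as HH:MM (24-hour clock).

1 November 2020 is a Sunday, so the first Saturday is November 7 and the second is November 14.
1 March 2021 is a Monday, so Sundays fall on 7, 14, 21, 28; the last is March 28.
Daylight saving runs 14 November 2020 – 28 March 2021; March 25, 2021 is inside that window, so Mirur Coast is at UTC−05:00.
17:30 Mirur Coast + 5h = 22:30 UTC.
1 April 2021 is a Thursday, so Sundays fall on 4, 11, 18, 25; the last is April 25.
1 November 2021 is a Monday, so Fridays fall on 5, 12, 19, 26; the last is November 26.
At the standard offset (UTC−01:00), 22:30 UTC − 1h = 21:30 Veltara Zone standard time.
The standard-time date in Veltara Zone, March 25, 2021, does not fall between 25 April and 26 November, so daylight saving is not in effect and Veltara Zone is at UTC−01:00.
22:30 UTC − 1h = 21:30 Veltara Zone.

21:30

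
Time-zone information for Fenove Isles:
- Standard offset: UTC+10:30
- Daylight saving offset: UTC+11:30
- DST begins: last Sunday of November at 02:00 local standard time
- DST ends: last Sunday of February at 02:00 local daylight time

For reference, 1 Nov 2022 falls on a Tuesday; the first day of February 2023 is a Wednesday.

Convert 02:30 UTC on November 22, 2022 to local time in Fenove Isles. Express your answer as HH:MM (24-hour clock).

1 November 2022 is a Tuesday, so Sundays fall on 6, 13, 20, 27; the last is November 27.
1 February 2023 is a Wednesday, so Sundays fall on 5, 12, 19, 26; the last is February 26.
At the standard offset (UTC+10:30), 02:30 UTC + 10h30m = 13:00 Fenove Isles standard time.
The standard-time date in Fenove Isles, November 22, 2022, is outside the daylight-saving period (27 November 2022 – 26 February 2023), so Fenove Isles is on standard time, UTC+10:30.
02:30 UTC + 10h30m = 13:00 local.

13:00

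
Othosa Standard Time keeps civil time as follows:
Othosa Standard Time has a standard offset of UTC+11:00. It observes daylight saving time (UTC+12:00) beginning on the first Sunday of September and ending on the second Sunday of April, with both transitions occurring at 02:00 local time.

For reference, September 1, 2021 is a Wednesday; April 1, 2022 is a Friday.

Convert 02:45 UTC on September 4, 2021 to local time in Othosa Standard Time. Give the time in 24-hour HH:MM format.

13:45

1 September 2021 is a Wednesday, so the first Sunday is September 5.
1 April 2022 is a Friday, so the first Sunday is April 3 and the second is April 10.
At the standard offset (UTC+11:00), 02:45 UTC + 11h = 13:45 Othosa Standard Time standard time.
The standard-time date in Othosa Standard Time, September 4, 2021, is outside the daylight-saving period (5 September 2021 – 10 April 2022), so Othosa Standard Time is on standard time, UTC+11:00.
02:45 UTC + 11h = 13:45 local.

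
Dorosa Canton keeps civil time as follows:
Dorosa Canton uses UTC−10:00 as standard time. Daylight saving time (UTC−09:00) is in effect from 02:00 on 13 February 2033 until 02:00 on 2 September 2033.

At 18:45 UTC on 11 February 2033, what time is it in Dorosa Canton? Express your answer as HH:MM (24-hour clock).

08:45

At the standard offset (UTC−10:00), 18:45 UTC − 10h = 08:45 Dorosa Canton standard time.
The standard-time date in Dorosa Canton, 11 February 2033, does not fall between 13 February and 2 September, so daylight saving is not in effect and Dorosa Canton is at UTC−10:00.
18:45 UTC − 10h = 08:45 local.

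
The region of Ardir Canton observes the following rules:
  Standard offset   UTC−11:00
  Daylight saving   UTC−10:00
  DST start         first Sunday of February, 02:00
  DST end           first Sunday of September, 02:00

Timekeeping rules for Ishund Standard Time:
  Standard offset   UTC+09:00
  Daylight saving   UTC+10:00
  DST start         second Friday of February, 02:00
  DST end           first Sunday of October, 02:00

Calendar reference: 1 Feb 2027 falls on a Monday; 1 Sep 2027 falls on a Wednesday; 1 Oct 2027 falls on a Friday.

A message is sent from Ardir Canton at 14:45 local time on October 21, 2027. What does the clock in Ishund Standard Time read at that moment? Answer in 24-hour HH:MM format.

10:45

1 February 2027 is a Monday, so the first Sunday is February 7.
1 September 2027 is a Wednesday, so the first Sunday is September 5.
Daylight saving runs 7 February – 5 September; October 21, 2027 is outside that window, so Ardir Canton is on standard time at UTC−11:00.
14:45 Ardir Canton + 11h = 01:45 UTC (rolling into the next day, 22 October 2027).
1 February 2027 is a Monday, so the first Friday is February 5 and the second is February 12.
1 October 2027 is a Friday, so the first Sunday is October 3.
At the standard offset (UTC+09:00), 01:45 UTC + 9h = 10:45 Ishund Standard Time standard time.
The standard-time date in Ishund Standard Time, October 22, 2027, is outside the daylight-saving period (12 February – 3 October), so Ishund Standard Time is on standard time, UTC+09:00.
01:45 UTC + 9h = 10:45 Ishund Standard Time.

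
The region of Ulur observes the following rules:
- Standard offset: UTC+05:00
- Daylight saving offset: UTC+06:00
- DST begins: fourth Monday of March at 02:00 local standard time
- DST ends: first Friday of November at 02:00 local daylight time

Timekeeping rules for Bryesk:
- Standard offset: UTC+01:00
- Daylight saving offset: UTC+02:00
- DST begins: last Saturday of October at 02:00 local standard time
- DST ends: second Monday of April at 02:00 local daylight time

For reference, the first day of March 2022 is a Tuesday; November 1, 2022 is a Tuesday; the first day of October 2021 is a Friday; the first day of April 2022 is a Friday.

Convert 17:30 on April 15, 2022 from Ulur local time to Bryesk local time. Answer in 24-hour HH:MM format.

1 March 2022 is a Tuesday, so the first Monday is March 7 and the fourth is March 28.
1 November 2022 is a Tuesday, so the first Friday is November 4.
April 15, 2022 lies within the daylight-saving period (28 March – 4 November), so Ulur is on daylight time, UTC+06:00.
17:30 Ulur − 6h = 11:30 UTC.
1 October 2021 is a Friday, so Saturdays fall on 2, 9, 16, 23, 30; the last is October 30.
1 April 2022 is a Friday, so the first Monday is April 4 and the second is April 11.
At the standard offset (UTC+01:00), 11:30 UTC + 1h = 12:30 Bryesk standard time.
Daylight saving runs 30 October 2021 – 11 April 2022; the standard-time date in Bryesk, April 15, 2022, is outside that window, so Bryesk is on standard time at UTC+01:00.
11:30 UTC + 1h = 12:30 Bryesk.

12:30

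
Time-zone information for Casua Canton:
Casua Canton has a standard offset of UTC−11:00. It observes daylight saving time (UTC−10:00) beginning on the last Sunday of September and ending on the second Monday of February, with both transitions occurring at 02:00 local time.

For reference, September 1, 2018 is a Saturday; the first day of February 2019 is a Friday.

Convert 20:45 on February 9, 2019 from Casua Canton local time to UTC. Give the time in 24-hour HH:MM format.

1 September 2018 is a Saturday, so Sundays fall on 2, 9, 16, 23, 30; the last is September 30.
1 February 2019 is a Friday, so the first Monday is February 4 and the second is February 11.
Daylight saving runs 30 September 2018 – 11 February 2019; February 9, 2019 is inside that window, so Casua Canton is at UTC−10:00.
20:45 local + 10h = 06:45 UTC (rolling into the next day, 10 February 2019).

06:45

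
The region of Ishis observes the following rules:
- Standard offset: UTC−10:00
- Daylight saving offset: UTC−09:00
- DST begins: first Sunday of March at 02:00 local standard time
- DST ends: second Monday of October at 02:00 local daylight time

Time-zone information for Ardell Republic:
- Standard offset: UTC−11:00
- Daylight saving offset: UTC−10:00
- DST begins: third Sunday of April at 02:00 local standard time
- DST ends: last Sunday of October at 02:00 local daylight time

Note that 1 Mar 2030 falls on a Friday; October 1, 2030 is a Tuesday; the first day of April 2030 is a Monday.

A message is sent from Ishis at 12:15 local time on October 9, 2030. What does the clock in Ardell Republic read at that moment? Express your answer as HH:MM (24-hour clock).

11:15

1 March 2030 is a Friday, so the first Sunday is March 3.
1 October 2030 is a Tuesday, so the first Monday is October 7 and the second is October 14.
October 9, 2030 lies within the daylight-saving period (3 March – 14 October), so Ishis is on daylight time, UTC−09:00.
12:15 Ishis + 9h = 21:15 UTC.
1 April 2030 is a Monday, so the first Sunday is April 7 and the third is April 21.
1 October 2030 is a Tuesday, so Sundays fall on 6, 13, 20, 27; the last is October 27.
At the standard offset (UTC−11:00), 21:15 UTC − 11h = 10:15 Ardell Republic standard time.
The standard-time date in Ardell Republic, October 9, 2030, lies within the daylight-saving period (21 April – 27 October), so Ardell Republic is on daylight time, UTC−10:00.
21:15 UTC − 10h = 11:15 Ardell Republic.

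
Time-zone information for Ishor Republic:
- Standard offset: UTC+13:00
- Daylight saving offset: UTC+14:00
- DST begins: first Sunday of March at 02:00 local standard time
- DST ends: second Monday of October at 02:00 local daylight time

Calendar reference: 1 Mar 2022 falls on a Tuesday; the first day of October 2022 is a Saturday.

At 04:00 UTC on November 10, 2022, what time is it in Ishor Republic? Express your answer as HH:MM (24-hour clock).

17:00

1 March 2022 is a Tuesday, so the first Sunday is March 6.
1 October 2022 is a Saturday, so the first Monday is October 3 and the second is October 10.
At the standard offset (UTC+13:00), 04:00 UTC + 13h = 17:00 Ishor Republic standard time.
The standard-time date in Ishor Republic, November 10, 2022, does not fall between 6 March and 10 October, so daylight saving is not in effect and Ishor Republic is at UTC+13:00.
04:00 UTC + 13h = 17:00 local.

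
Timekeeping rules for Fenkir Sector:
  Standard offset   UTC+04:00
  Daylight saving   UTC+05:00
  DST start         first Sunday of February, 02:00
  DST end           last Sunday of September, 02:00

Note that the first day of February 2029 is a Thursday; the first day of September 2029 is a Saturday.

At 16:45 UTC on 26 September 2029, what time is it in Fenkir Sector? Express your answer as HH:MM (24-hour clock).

1 February 2029 is a Thursday, so the first Sunday is February 4.
1 September 2029 is a Saturday, so Sundays fall on 2, 9, 16, 23, 30; the last is September 30.
At the standard offset (UTC+04:00), 16:45 UTC + 4h = 20:45 Fenkir Sector standard time.
The standard-time date in Fenkir Sector, 26 September 2029, lies within the daylight-saving period (4 February – 30 September), so Fenkir Sector is on daylight time, UTC+05:00.
16:45 UTC + 5h = 21:45 local.

21:45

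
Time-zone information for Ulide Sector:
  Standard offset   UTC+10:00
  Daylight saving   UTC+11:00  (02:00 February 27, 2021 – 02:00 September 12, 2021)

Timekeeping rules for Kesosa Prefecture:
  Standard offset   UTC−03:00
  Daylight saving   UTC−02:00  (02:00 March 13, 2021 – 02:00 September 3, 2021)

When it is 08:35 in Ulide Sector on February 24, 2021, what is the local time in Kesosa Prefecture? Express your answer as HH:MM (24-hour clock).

19:35

February 24, 2021 is outside the daylight-saving period (27 February – 12 September), so Ulide Sector is on standard time, UTC+10:00.
08:35 Ulide Sector − 10h = 22:35 UTC (rolling into the previous day, 23 February 2021).
At the standard offset (UTC−03:00), 22:35 UTC − 3h = 19:35 Kesosa Prefecture standard time.
The standard-time date in Kesosa Prefecture, February 23, 2021, is outside the daylight-saving period (13 March – 3 September), so Kesosa Prefecture is on standard time, UTC−03:00.
22:35 UTC − 3h = 19:35 Kesosa Prefecture.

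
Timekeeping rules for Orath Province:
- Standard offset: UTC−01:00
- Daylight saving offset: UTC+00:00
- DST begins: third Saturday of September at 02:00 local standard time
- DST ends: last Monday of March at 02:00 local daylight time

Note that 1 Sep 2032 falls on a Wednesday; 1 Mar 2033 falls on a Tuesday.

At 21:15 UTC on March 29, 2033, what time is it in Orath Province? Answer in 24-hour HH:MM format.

20:15

1 September 2032 is a Wednesday, so the first Saturday is September 4 and the third is September 18.
1 March 2033 is a Tuesday, so Mondays fall on 7, 14, 21, 28; the last is March 28.
At the standard offset (UTC−01:00), 21:15 UTC − 1h = 20:15 Orath Province standard time.
The standard-time date in Orath Province, March 29, 2033, is outside the daylight-saving period (18 September 2032 – 28 March 2033), so Orath Province is on standard time, UTC−01:00.
21:15 UTC − 1h = 20:15 local.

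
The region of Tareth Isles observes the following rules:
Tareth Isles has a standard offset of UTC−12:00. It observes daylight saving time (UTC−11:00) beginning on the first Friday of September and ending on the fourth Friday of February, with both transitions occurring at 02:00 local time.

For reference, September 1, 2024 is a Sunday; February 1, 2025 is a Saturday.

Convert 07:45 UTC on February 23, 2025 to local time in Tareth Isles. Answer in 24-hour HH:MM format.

1 September 2024 is a Sunday, so the first Friday is September 6.
1 February 2025 is a Saturday, so the first Friday is February 7 and the fourth is February 28.
At the standard offset (UTC−12:00), 07:45 UTC − 12h = 19:45 Tareth Isles standard time (rolling into the previous day, 22 February 2025).
Daylight saving runs 6 September 2024 – 28 February 2025; the standard-time date in Tareth Isles, February 22, 2025, is inside that window, so Tareth Isles is at UTC−11:00.
07:45 UTC − 11h = 20:45 local (rolling into the previous day, 22 February 2025).

20:45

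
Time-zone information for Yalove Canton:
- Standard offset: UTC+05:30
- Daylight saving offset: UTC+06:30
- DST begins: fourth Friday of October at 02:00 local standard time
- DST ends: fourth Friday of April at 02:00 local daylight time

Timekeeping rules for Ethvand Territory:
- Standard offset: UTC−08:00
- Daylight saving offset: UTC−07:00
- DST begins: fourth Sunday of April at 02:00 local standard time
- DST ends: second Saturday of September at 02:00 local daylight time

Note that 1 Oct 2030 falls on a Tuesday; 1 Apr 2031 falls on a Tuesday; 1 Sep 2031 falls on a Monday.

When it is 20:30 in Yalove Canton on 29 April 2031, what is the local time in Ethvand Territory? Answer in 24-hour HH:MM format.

1 October 2030 is a Tuesday, so the first Friday is October 4 and the fourth is October 25.
1 April 2031 is a Tuesday, so the first Friday is April 4 and the fourth is April 25.
Daylight saving runs 25 October 2030 – 25 April 2031; 29 April 2031 is outside that window, so Yalove Canton is on standard time at UTC+05:30.
20:30 Yalove Canton − 5h30m = 15:00 UTC.
1 April 2031 is a Tuesday, so the first Sunday is April 6 and the fourth is April 27.
1 September 2031 is a Monday, so the first Saturday is September 6 and the second is September 13.
At the standard offset (UTC−08:00), 15:00 UTC − 8h = 07:00 Ethvand Territory standard time.
Daylight saving runs 27 April – 13 September; the standard-time date in Ethvand Territory, 29 April 2031, is inside that window, so Ethvand Territory is at UTC−07:00.
15:00 UTC − 7h = 08:00 Ethvand Territory.

08:00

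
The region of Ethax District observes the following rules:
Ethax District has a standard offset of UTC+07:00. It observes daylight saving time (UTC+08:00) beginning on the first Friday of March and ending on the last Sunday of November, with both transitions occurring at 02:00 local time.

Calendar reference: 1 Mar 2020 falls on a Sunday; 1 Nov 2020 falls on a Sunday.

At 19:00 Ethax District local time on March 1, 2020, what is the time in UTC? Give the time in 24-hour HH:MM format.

12:00

1 March 2020 is a Sunday, so the first Friday is March 6.
1 November 2020 is a Sunday, so Sundays fall on 1, 8, 15, 22, 29; the last is November 29.
March 1, 2020 does not fall between 6 March and 29 November, so daylight saving is not in effect and Ethax District is at UTC+07:00.
19:00 local − 7h = 12:00 UTC.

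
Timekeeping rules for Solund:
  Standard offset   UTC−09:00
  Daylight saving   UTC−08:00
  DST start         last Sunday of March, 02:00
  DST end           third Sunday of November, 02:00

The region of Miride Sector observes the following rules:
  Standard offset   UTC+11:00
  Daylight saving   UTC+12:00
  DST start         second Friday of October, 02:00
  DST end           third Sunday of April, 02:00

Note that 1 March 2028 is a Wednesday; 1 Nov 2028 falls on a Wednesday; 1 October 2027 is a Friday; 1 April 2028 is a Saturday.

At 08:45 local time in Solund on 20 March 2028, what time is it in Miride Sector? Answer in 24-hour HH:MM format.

1 March 2028 is a Wednesday, so Sundays fall on 5, 12, 19, 26; the last is March 26.
1 November 2028 is a Wednesday, so the first Sunday is November 5 and the third is November 19.
Daylight saving runs 26 March – 19 November; 20 March 2028 is outside that window, so Solund is on standard time at UTC−09:00.
08:45 Solund + 9h = 17:45 UTC.
1 October 2027 is a Friday, so the first Friday is October 1 and the second is October 8.
1 April 2028 is a Saturday, so the first Sunday is April 2 and the third is April 16.
At the standard offset (UTC+11:00), 17:45 UTC + 11h = 04:45 Miride Sector standard time (rolling into the next day, 21 March 2028).
Daylight saving runs 8 October 2027 – 16 April 2028; the standard-time date in Miride Sector, 21 March 2028, is inside that window, so Miride Sector is at UTC+12:00.
17:45 UTC + 12h = 05:45 Miride Sector (rolling into the next day, 21 March 2028).

05:45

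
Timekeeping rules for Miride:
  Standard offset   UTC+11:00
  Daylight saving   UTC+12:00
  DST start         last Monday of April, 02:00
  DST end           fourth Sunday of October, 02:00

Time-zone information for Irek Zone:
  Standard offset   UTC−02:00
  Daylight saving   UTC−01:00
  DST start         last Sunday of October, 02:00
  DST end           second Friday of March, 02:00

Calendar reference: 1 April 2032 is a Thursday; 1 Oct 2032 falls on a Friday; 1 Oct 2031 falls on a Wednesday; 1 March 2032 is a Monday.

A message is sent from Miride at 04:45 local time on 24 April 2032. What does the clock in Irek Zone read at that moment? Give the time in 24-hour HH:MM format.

1 April 2032 is a Thursday, so Mondays fall on 5, 12, 19, 26; the last is April 26.
1 October 2032 is a Friday, so the first Sunday is October 3 and the fourth is October 24.
Daylight saving runs 26 April – 24 October; 24 April 2032 is outside that window, so Miride is on standard time at UTC+11:00.
04:45 Miride − 11h = 17:45 UTC (rolling into the previous day, 23 April 2032).
1 October 2031 is a Wednesday, so Sundays fall on 5, 12, 19, 26; the last is October 26.
1 March 2032 is a Monday, so the first Friday is March 5 and the second is March 12.
At the standard offset (UTC−02:00), 17:45 UTC − 2h = 15:45 Irek Zone standard time.
The standard-time date in Irek Zone, 23 April 2032, does not fall between 26 October 2031 and 12 March 2032, so daylight saving is not in effect and Irek Zone is at UTC−02:00.
17:45 UTC − 2h = 15:45 Irek Zone.

15:45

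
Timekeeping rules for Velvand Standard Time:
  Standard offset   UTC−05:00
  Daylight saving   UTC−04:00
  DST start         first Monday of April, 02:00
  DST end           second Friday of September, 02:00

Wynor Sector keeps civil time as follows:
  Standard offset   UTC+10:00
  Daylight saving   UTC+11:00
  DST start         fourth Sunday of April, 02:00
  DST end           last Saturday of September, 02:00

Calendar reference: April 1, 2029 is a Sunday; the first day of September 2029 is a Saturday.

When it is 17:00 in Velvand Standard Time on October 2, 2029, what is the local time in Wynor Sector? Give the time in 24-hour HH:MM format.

1 April 2029 is a Sunday, so the first Monday is April 2.
1 September 2029 is a Saturday, so the first Friday is September 7 and the second is September 14.
October 2, 2029 does not fall between 2 April and 14 September, so daylight saving is not in effect and Velvand Standard Time is at UTC−05:00.
17:00 Velvand Standard Time + 5h = 22:00 UTC.
1 April 2029 is a Sunday, so the first Sunday is April 1 and the fourth is April 22.
1 September 2029 is a Saturday, so Saturdays fall on 1, 8, 15, 22, 29; the last is September 29.
At the standard offset (UTC+10:00), 22:00 UTC + 10h = 08:00 Wynor Sector standard time (rolling into the next day, 3 October 2029).
The standard-time date in Wynor Sector, October 3, 2029, does not fall between 22 April and 29 September, so daylight saving is not in effect and Wynor Sector is at UTC+10:00.
22:00 UTC + 10h = 08:00 Wynor Sector (rolling into the next day, 3 October 2029).

08:00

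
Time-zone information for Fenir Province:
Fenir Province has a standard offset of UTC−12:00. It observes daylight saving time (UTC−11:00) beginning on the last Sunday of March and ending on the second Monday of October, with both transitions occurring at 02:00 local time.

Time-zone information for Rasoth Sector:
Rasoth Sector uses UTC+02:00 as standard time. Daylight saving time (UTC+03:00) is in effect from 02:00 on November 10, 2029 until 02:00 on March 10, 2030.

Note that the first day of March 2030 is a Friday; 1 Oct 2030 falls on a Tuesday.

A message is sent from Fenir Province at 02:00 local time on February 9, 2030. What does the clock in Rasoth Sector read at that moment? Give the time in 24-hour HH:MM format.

1 March 2030 is a Friday, so Sundays fall on 3, 10, 17, 24, 31; the last is March 31.
1 October 2030 is a Tuesday, so the first Monday is October 7 and the second is October 14.
February 9, 2030 does not fall between 31 March and 14 October, so daylight saving is not in effect and Fenir Province is at UTC−12:00.
02:00 Fenir Province + 12h = 14:00 UTC.
At the standard offset (UTC+02:00), 14:00 UTC + 2h = 16:00 Rasoth Sector standard time.
The standard-time date in Rasoth Sector, February 9, 2030, falls between 10 November 2029 and 10 March 2030, so daylight saving is in effect and Rasoth Sector is at UTC+03:00.
14:00 UTC + 3h = 17:00 Rasoth Sector.

17:00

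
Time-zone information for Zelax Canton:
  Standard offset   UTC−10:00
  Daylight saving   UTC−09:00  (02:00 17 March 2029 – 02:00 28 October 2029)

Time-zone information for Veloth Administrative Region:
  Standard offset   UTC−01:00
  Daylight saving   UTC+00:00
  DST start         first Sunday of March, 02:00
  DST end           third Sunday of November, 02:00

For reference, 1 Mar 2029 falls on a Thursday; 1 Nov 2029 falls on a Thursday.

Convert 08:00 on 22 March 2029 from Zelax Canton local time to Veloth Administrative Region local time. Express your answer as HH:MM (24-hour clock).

17:00

Daylight saving runs 17 March – 28 October; 22 March 2029 is inside that window, so Zelax Canton is at UTC−09:00.
08:00 Zelax Canton + 9h = 17:00 UTC.
1 March 2029 is a Thursday, so the first Sunday is March 4.
1 November 2029 is a Thursday, so the first Sunday is November 4 and the third is November 18.
At the standard offset (UTC−01:00), 17:00 UTC − 1h = 16:00 Veloth Administrative Region standard time.
The standard-time date in Veloth Administrative Region, 22 March 2029, falls between 4 March and 18 November, so daylight saving is in effect and Veloth Administrative Region is at UTC+00:00.
17:00 UTC + 0h = 17:00 Veloth Administrative Region.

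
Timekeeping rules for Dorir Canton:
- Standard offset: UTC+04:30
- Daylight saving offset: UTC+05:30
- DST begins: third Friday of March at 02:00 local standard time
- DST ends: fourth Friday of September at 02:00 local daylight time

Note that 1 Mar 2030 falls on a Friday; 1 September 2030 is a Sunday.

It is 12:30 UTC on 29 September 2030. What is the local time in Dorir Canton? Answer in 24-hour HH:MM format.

17:00

1 March 2030 is a Friday, so the first Friday is March 1 and the third is March 15.
1 September 2030 is a Sunday, so the first Friday is September 6 and the fourth is September 27.
At the standard offset (UTC+04:30), 12:30 UTC + 4h30m = 17:00 Dorir Canton standard time.
The standard-time date in Dorir Canton, 29 September 2030, is outside the daylight-saving period (15 March – 27 September), so Dorir Canton is on standard time, UTC+04:30.
12:30 UTC + 4h30m = 17:00 local.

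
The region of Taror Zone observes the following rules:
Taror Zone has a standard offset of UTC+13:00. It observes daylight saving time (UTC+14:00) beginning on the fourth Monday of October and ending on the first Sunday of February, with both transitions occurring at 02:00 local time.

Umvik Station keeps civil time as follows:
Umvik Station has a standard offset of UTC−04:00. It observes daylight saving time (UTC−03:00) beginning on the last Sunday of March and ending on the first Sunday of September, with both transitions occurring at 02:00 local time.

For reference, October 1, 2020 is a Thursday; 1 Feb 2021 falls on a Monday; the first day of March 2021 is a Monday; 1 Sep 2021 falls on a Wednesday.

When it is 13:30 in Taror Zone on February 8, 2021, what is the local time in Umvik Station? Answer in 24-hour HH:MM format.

1 October 2020 is a Thursday, so the first Monday is October 5 and the fourth is October 26.
1 February 2021 is a Monday, so the first Sunday is February 7.
February 8, 2021 is outside the daylight-saving period (26 October 2020 – 7 February 2021), so Taror Zone is on standard time, UTC+13:00.
13:30 Taror Zone − 13h = 00:30 UTC.
1 March 2021 is a Monday, so Sundays fall on 7, 14, 21, 28; the last is March 28.
1 September 2021 is a Wednesday, so the first Sunday is September 5.
At the standard offset (UTC−04:00), 00:30 UTC − 4h = 20:30 Umvik Station standard time (rolling into the previous day, 7 February 2021).
Daylight saving runs 28 March – 5 September; the standard-time date in Umvik Station, February 7, 2021, is outside that window, so Umvik Station is on standard time at UTC−04:00.
00:30 UTC − 4h = 20:30 Umvik Station (rolling into the previous day, 7 February 2021).

20:30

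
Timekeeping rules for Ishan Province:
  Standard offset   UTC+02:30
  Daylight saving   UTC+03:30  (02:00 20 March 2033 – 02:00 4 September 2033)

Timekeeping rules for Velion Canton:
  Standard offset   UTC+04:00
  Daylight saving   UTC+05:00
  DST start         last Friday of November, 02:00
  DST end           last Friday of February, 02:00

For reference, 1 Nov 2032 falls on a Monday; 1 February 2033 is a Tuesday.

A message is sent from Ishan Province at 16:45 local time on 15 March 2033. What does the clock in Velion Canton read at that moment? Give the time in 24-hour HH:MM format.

15 March 2033 is outside the daylight-saving period (20 March – 4 September), so Ishan Province is on standard time, UTC+02:30.
16:45 Ishan Province − 2h30m = 14:15 UTC.
1 November 2032 is a Monday, so Fridays fall on 5, 12, 19, 26; the last is November 26.
1 February 2033 is a Tuesday, so Fridays fall on 4, 11, 18, 25; the last is February 25.
At the standard offset (UTC+04:00), 14:15 UTC + 4h = 18:15 Velion Canton standard time.
The standard-time date in Velion Canton, 15 March 2033, does not fall between 26 November 2032 and 25 February 2033, so daylight saving is not in effect and Velion Canton is at UTC+04:00.
14:15 UTC + 4h = 18:15 Velion Canton.

18:15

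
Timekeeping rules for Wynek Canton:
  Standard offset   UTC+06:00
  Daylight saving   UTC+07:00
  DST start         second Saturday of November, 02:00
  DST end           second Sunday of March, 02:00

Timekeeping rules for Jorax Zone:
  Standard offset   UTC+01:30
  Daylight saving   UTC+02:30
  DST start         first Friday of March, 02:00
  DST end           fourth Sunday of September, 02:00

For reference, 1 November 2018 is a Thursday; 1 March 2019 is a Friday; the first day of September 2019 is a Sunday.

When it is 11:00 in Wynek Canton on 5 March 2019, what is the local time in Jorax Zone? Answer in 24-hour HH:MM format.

1 November 2018 is a Thursday, so the first Saturday is November 3 and the second is November 10.
1 March 2019 is a Friday, so the first Sunday is March 3 and the second is March 10.
5 March 2019 lies within the daylight-saving period (10 November 2018 – 10 March 2019), so Wynek Canton is on daylight time, UTC+07:00.
11:00 Wynek Canton − 7h = 04:00 UTC.
1 March 2019 is a Friday, so the first Friday is March 1.
1 September 2019 is a Sunday, so the first Sunday is September 1 and the fourth is September 22.
At the standard offset (UTC+01:30), 04:00 UTC + 1h30m = 05:30 Jorax Zone standard time.
Daylight saving runs 1 March – 22 September; the standard-time date in Jorax Zone, 5 March 2019, is inside that window, so Jorax Zone is at UTC+02:30.
04:00 UTC + 2h30m = 06:30 Jorax Zone.

06:30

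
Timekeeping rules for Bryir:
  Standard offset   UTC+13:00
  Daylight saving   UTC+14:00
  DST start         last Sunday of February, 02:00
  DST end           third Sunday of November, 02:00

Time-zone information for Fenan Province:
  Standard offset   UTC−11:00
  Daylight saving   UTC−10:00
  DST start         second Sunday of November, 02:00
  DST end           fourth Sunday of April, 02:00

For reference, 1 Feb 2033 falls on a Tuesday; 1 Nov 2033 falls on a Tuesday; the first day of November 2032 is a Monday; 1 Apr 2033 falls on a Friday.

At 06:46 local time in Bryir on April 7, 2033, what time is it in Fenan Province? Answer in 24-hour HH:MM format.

06:46

1 February 2033 is a Tuesday, so Sundays fall on 6, 13, 20, 27; the last is February 27.
1 November 2033 is a Tuesday, so the first Sunday is November 6 and the third is November 20.
April 7, 2033 falls between 27 February and 20 November, so daylight saving is in effect and Bryir is at UTC+14:00.
06:46 Bryir − 14h = 16:46 UTC (rolling into the previous day, 6 April 2033).
1 November 2032 is a Monday, so the first Sunday is November 7 and the second is November 14.
1 April 2033 is a Friday, so the first Sunday is April 3 and the fourth is April 24.
At the standard offset (UTC−11:00), 16:46 UTC − 11h = 05:46 Fenan Province standard time.
The standard-time date in Fenan Province, April 6, 2033, falls between 14 November 2032 and 24 April 2033, so daylight saving is in effect and Fenan Province is at UTC−10:00.
16:46 UTC − 10h = 06:46 Fenan Province.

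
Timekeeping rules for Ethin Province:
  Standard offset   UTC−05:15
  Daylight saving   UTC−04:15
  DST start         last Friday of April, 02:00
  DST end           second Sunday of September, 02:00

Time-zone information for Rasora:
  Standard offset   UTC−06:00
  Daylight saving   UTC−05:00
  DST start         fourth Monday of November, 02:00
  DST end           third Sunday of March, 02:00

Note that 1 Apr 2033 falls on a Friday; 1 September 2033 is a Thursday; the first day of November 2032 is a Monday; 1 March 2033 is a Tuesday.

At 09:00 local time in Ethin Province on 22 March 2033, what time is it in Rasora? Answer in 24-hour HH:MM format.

1 April 2033 is a Friday, so Fridays fall on 1, 8, 15, 22, 29; the last is April 29.
1 September 2033 is a Thursday, so the first Sunday is September 4 and the second is September 11.
Daylight saving runs 29 April – 11 September; 22 March 2033 is outside that window, so Ethin Province is on standard time at UTC−05:15.
09:00 Ethin Province + 5h15m = 14:15 UTC.
1 November 2032 is a Monday, so the first Monday is November 1 and the fourth is November 22.
1 March 2033 is a Tuesday, so the first Sunday is March 6 and the third is March 20.
At the standard offset (UTC−06:00), 14:15 UTC − 6h = 08:15 Rasora standard time.
The standard-time date in Rasora, 22 March 2033, does not fall between 22 November 2032 and 20 March 2033, so daylight saving is not in effect and Rasora is at UTC−06:00.
14:15 UTC − 6h = 08:15 Rasora.

08:15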